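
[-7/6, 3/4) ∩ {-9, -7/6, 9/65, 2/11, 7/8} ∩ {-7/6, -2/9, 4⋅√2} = {-7/6}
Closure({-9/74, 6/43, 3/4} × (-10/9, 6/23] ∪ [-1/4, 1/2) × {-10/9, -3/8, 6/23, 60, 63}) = ({-9/74, 6/43, 3/4} × [-10/9, 6/23]) ∪ ([-1/4, 1/2] × {-10/9, -3/8, 6/23, 60, 63})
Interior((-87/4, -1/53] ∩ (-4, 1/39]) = (-4, -1/53)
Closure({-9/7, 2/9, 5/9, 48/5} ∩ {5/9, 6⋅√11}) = {5/9}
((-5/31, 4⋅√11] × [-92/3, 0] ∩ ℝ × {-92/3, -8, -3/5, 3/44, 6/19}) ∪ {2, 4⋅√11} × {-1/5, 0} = ({2, 4⋅√11} × {-1/5, 0}) ∪ ((-5/31, 4⋅√11] × {-92/3, -8, -3/5})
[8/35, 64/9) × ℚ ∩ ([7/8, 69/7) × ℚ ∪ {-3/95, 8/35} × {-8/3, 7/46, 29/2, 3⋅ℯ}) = ({8/35} × {-8/3, 7/46, 29/2}) ∪ ([7/8, 64/9) × ℚ)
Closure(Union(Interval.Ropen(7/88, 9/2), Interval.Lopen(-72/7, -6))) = Union(Interval(-72/7, -6), Interval(7/88, 9/2))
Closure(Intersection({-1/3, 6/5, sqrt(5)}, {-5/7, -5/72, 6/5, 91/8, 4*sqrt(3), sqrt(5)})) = {6/5, sqrt(5)}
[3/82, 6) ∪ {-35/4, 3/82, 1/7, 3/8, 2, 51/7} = {-35/4, 51/7} ∪ [3/82, 6)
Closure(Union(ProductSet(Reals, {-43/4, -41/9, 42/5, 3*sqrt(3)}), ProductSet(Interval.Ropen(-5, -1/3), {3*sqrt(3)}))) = ProductSet(Reals, {-43/4, -41/9, 42/5, 3*sqrt(3)})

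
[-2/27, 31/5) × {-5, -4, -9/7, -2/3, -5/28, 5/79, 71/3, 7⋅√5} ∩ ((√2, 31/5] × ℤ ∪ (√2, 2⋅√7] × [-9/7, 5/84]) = ((√2, 31/5) × {-5, -4}) ∪ ((√2, 2⋅√7] × {-9/7, -2/3, -5/28})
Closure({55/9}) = {55/9}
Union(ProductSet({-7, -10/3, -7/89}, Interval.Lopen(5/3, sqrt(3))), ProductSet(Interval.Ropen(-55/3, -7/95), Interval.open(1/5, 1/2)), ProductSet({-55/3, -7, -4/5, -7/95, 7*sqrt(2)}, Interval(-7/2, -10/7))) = Union(ProductSet({-7, -10/3, -7/89}, Interval.Lopen(5/3, sqrt(3))), ProductSet({-55/3, -7, -4/5, -7/95, 7*sqrt(2)}, Interval(-7/2, -10/7)), ProductSet(Interval.Ropen(-55/3, -7/95), Interval.open(1/5, 1/2)))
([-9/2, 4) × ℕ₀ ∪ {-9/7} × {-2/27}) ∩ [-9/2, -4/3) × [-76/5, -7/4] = ∅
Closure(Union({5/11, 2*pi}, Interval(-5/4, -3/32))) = Union({5/11, 2*pi}, Interval(-5/4, -3/32))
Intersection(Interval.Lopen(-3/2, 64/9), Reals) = Interval.Lopen(-3/2, 64/9)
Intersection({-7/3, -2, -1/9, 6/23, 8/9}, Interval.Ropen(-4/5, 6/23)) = {-1/9}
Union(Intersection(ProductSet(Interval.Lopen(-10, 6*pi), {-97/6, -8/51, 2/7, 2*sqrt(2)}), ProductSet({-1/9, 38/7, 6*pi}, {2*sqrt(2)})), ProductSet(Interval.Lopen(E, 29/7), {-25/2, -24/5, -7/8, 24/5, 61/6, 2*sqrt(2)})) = Union(ProductSet({-1/9, 38/7, 6*pi}, {2*sqrt(2)}), ProductSet(Interval.Lopen(E, 29/7), {-25/2, -24/5, -7/8, 24/5, 61/6, 2*sqrt(2)}))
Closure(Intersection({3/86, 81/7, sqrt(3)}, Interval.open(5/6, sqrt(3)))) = EmptySet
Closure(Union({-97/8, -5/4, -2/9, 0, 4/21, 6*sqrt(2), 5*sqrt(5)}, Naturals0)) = Union({-97/8, -5/4, -2/9, 4/21, 6*sqrt(2), 5*sqrt(5)}, Naturals0)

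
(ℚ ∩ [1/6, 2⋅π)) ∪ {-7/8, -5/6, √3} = {-7/8, -5/6, √3} ∪ (ℚ ∩ [1/6, 2⋅π))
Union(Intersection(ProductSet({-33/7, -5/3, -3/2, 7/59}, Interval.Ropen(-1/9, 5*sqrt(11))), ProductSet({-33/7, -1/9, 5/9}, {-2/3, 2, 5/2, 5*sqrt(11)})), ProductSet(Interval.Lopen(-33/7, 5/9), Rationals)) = Union(ProductSet({-33/7}, {2, 5/2}), ProductSet(Interval.Lopen(-33/7, 5/9), Rationals))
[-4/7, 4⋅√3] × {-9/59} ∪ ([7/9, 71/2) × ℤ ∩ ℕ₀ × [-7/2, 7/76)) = ({1, 2, …, 35} × {-3, -2, -1, 0}) ∪ ([-4/7, 4⋅√3] × {-9/59})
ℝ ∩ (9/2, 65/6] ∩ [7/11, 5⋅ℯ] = (9/2, 65/6]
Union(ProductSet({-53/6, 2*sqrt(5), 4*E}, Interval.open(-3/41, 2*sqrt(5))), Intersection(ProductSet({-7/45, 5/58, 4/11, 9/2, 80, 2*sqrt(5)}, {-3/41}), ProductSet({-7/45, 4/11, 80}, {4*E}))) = ProductSet({-53/6, 2*sqrt(5), 4*E}, Interval.open(-3/41, 2*sqrt(5)))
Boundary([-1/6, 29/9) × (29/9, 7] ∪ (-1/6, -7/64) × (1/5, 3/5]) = ({-1/6, -7/64} × [1/5, 3/5]) ∪ ({-1/6, 29/9} × [29/9, 7]) ∪ ([-1/6, -7/64] × {1/5, 3/5}) ∪ ([-1/6, 29/9] × {29/9, 7})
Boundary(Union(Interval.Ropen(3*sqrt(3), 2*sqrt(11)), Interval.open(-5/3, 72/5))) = {-5/3, 72/5}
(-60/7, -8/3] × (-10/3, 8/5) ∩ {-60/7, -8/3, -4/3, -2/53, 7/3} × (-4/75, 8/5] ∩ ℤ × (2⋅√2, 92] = ∅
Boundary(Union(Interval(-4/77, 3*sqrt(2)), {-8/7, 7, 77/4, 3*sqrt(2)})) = {-8/7, -4/77, 7, 77/4, 3*sqrt(2)}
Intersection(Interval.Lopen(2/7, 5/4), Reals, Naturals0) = Range(1, 2, 1)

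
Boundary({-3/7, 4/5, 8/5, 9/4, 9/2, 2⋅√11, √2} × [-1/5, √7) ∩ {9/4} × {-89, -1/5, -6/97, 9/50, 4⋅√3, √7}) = {9/4} × {-1/5, -6/97, 9/50}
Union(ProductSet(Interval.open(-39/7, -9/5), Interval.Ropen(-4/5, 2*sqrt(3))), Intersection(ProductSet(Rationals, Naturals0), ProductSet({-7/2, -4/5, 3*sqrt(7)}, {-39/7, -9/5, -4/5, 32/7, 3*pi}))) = ProductSet(Interval.open(-39/7, -9/5), Interval.Ropen(-4/5, 2*sqrt(3)))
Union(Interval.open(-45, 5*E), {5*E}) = Interval.Lopen(-45, 5*E)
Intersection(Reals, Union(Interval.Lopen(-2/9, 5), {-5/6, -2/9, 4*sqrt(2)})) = Union({-5/6, 4*sqrt(2)}, Interval(-2/9, 5))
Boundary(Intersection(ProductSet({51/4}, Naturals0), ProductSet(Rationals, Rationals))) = ProductSet({51/4}, Naturals0)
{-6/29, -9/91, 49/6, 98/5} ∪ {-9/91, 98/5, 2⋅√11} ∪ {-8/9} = {-8/9, -6/29, -9/91, 49/6, 98/5, 2⋅√11}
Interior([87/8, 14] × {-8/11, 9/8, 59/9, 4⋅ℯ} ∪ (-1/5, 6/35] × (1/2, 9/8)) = (-1/5, 6/35) × (1/2, 9/8)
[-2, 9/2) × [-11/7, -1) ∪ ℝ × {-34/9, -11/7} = (ℝ × {-34/9, -11/7}) ∪ ([-2, 9/2) × [-11/7, -1))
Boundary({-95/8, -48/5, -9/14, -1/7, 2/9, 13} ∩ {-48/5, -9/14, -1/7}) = {-48/5, -9/14, -1/7}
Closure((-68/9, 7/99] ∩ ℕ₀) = {0}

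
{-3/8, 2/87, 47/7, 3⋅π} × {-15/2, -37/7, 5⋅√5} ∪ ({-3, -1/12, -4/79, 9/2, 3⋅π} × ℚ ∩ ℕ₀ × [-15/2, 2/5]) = {-3/8, 2/87, 47/7, 3⋅π} × {-15/2, -37/7, 5⋅√5}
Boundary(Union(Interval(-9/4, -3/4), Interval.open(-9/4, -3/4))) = {-9/4, -3/4}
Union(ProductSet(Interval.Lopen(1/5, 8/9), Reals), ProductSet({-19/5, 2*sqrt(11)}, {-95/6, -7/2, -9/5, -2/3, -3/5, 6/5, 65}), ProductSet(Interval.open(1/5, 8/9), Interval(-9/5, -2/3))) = Union(ProductSet({-19/5, 2*sqrt(11)}, {-95/6, -7/2, -9/5, -2/3, -3/5, 6/5, 65}), ProductSet(Interval.Lopen(1/5, 8/9), Reals))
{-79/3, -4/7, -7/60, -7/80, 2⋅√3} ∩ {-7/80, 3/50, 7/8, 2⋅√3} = {-7/80, 2⋅√3}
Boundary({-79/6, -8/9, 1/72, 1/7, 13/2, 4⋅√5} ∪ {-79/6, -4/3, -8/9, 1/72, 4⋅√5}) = {-79/6, -4/3, -8/9, 1/72, 1/7, 13/2, 4⋅√5}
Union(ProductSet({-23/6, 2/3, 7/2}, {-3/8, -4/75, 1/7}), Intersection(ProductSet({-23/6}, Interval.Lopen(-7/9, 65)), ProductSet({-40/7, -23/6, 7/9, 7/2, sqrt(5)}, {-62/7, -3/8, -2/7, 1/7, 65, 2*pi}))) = Union(ProductSet({-23/6}, {-3/8, -2/7, 1/7, 65, 2*pi}), ProductSet({-23/6, 2/3, 7/2}, {-3/8, -4/75, 1/7}))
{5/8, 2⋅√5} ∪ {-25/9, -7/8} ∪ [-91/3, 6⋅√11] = [-91/3, 6⋅√11]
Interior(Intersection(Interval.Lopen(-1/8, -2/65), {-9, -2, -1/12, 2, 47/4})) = EmptySet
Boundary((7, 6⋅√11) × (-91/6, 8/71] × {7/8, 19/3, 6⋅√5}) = (({7, 6⋅√11} × [-91/6, 8/71]) ∪ ([7, 6⋅√11] × {-91/6, 8/71}) ∪ ((7, 6⋅√11) × (-91/6, 8/71])) × {7/8, 19/3, 6⋅√5}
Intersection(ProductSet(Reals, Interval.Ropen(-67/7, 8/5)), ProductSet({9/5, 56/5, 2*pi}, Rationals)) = ProductSet({9/5, 56/5, 2*pi}, Intersection(Interval.Ropen(-67/7, 8/5), Rationals))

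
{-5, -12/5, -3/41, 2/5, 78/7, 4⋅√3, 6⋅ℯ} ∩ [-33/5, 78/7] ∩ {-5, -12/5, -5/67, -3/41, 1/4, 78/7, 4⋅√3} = {-5, -12/5, -3/41, 78/7, 4⋅√3}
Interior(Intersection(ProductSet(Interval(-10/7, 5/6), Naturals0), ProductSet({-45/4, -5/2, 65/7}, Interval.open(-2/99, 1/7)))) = EmptySet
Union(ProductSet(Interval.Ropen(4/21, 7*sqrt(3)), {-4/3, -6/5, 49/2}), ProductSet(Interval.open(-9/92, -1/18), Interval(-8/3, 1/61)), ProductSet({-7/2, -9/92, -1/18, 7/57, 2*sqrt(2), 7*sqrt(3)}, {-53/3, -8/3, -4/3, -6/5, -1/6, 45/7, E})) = Union(ProductSet({-7/2, -9/92, -1/18, 7/57, 2*sqrt(2), 7*sqrt(3)}, {-53/3, -8/3, -4/3, -6/5, -1/6, 45/7, E}), ProductSet(Interval.open(-9/92, -1/18), Interval(-8/3, 1/61)), ProductSet(Interval.Ropen(4/21, 7*sqrt(3)), {-4/3, -6/5, 49/2}))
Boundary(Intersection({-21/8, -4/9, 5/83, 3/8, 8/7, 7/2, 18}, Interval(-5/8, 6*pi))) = {-4/9, 5/83, 3/8, 8/7, 7/2, 18}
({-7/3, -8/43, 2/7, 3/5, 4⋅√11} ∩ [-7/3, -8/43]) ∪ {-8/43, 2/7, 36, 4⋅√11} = {-7/3, -8/43, 2/7, 36, 4⋅√11}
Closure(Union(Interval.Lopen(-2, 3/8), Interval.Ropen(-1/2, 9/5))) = Interval(-2, 9/5)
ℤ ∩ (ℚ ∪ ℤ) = ℤ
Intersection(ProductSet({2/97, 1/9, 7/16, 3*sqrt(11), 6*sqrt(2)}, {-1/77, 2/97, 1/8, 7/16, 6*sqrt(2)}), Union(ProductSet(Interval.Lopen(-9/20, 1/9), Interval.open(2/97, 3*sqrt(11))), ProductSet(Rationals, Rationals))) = Union(ProductSet({2/97, 1/9}, {1/8, 7/16, 6*sqrt(2)}), ProductSet({2/97, 1/9, 7/16}, {-1/77, 2/97, 1/8, 7/16}))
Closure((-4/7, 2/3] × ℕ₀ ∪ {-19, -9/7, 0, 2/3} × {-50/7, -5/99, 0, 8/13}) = ([-4/7, 2/3] × ℕ₀) ∪ ({-19, -9/7, 0, 2/3} × {-50/7, -5/99, 0, 8/13})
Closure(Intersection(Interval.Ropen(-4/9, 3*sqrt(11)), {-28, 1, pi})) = {1, pi}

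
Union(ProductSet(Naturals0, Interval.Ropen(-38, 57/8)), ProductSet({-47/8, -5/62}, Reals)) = Union(ProductSet({-47/8, -5/62}, Reals), ProductSet(Naturals0, Interval.Ropen(-38, 57/8)))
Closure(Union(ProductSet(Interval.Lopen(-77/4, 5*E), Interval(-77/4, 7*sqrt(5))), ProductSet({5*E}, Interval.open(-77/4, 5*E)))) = ProductSet(Interval(-77/4, 5*E), Interval(-77/4, 7*sqrt(5)))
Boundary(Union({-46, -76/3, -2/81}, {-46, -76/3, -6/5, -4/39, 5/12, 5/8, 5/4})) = {-46, -76/3, -6/5, -4/39, -2/81, 5/12, 5/8, 5/4}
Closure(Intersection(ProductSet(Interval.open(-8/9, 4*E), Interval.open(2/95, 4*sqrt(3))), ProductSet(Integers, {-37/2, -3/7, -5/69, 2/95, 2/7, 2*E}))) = ProductSet(Range(0, 11, 1), {2/7, 2*E})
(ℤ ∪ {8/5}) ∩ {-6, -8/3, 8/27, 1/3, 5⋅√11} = {-6}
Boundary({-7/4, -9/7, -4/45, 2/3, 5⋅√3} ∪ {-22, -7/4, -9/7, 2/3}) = {-22, -7/4, -9/7, -4/45, 2/3, 5⋅√3}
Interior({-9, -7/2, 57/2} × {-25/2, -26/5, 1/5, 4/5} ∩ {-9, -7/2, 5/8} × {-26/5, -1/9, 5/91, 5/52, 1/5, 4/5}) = ∅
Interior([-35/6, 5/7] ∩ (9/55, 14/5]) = (9/55, 5/7)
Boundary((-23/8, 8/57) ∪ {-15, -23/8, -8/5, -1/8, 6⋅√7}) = {-15, -23/8, 8/57, 6⋅√7}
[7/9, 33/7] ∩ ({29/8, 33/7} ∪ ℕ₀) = {1, 2, 3, 4} ∪ {29/8, 33/7}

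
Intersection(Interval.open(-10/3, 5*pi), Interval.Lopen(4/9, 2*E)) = Interval.Lopen(4/9, 2*E)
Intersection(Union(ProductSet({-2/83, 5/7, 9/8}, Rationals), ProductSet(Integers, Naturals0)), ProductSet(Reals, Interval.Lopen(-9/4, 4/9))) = Union(ProductSet({-2/83, 5/7, 9/8}, Intersection(Interval.Lopen(-9/4, 4/9), Rationals)), ProductSet(Integers, Range(0, 1, 1)))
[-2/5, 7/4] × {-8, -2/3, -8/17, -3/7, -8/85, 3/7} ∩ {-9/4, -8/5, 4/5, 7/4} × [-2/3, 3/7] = {4/5, 7/4} × {-2/3, -8/17, -3/7, -8/85, 3/7}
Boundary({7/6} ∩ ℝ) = {7/6}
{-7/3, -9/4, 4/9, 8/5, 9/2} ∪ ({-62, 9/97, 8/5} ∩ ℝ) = {-62, -7/3, -9/4, 9/97, 4/9, 8/5, 9/2}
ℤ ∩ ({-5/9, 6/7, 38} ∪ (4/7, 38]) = {1, 2, …, 38}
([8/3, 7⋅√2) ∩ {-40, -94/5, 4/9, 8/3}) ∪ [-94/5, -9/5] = [-94/5, -9/5] ∪ {8/3}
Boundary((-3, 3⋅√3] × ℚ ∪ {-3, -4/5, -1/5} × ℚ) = [-3, 3⋅√3] × ℝ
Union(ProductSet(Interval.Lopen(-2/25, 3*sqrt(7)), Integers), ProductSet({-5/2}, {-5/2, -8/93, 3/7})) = Union(ProductSet({-5/2}, {-5/2, -8/93, 3/7}), ProductSet(Interval.Lopen(-2/25, 3*sqrt(7)), Integers))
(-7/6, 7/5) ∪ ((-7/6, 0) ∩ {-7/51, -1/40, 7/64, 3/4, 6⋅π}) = (-7/6, 7/5)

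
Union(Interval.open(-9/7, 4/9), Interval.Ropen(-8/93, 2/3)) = Interval.open(-9/7, 2/3)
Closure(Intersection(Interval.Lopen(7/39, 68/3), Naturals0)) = Range(1, 23, 1)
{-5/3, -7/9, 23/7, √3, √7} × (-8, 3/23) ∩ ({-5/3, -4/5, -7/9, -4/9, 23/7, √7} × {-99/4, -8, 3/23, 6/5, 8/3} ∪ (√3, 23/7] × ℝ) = {23/7, √7} × (-8, 3/23)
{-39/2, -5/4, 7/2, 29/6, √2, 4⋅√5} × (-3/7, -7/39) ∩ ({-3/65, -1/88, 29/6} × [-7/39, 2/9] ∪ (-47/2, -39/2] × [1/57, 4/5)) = ∅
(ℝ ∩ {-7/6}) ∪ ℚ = ℚ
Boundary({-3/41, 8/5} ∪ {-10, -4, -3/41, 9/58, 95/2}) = {-10, -4, -3/41, 9/58, 8/5, 95/2}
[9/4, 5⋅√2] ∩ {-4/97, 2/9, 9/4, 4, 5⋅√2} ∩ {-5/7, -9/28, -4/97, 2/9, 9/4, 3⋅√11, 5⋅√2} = {9/4, 5⋅√2}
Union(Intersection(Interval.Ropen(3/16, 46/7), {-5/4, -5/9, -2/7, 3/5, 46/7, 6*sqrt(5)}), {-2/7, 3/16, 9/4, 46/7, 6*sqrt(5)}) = {-2/7, 3/16, 3/5, 9/4, 46/7, 6*sqrt(5)}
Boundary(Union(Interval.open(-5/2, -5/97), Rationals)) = Union(Interval(-oo, -5/2), Interval(-5/97, oo))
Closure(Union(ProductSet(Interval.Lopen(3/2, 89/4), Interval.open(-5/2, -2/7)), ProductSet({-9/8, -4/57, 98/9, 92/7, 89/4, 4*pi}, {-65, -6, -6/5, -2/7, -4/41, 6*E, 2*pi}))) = Union(ProductSet({3/2, 89/4}, Interval(-5/2, -2/7)), ProductSet({-9/8, -4/57, 98/9, 92/7, 89/4, 4*pi}, {-65, -6, -6/5, -2/7, -4/41, 6*E, 2*pi}), ProductSet(Interval(3/2, 89/4), {-5/2, -2/7}), ProductSet(Interval.Lopen(3/2, 89/4), Interval.open(-5/2, -2/7)))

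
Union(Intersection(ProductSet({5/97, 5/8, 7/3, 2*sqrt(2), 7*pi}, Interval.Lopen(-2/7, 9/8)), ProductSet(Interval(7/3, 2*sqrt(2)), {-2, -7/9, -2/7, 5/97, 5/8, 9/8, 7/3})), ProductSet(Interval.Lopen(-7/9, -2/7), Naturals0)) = Union(ProductSet({7/3, 2*sqrt(2)}, {5/97, 5/8, 9/8}), ProductSet(Interval.Lopen(-7/9, -2/7), Naturals0))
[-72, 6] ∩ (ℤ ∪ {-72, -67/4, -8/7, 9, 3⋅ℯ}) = {-72, -71, …, 6} ∪ {-67/4, -8/7}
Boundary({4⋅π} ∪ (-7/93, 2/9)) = {-7/93, 2/9, 4⋅π}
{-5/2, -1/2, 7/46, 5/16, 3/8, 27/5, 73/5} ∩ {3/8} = {3/8}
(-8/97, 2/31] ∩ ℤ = {0}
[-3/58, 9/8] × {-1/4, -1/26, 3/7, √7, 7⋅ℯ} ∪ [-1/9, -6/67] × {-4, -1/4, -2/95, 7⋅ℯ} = ([-1/9, -6/67] × {-4, -1/4, -2/95, 7⋅ℯ}) ∪ ([-3/58, 9/8] × {-1/4, -1/26, 3/7, √7, 7⋅ℯ})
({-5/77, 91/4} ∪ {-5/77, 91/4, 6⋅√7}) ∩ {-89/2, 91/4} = {91/4}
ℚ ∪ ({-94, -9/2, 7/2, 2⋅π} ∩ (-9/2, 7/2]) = ℚ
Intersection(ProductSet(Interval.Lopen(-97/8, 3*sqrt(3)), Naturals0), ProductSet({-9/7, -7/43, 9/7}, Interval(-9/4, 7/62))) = ProductSet({-9/7, -7/43, 9/7}, Range(0, 1, 1))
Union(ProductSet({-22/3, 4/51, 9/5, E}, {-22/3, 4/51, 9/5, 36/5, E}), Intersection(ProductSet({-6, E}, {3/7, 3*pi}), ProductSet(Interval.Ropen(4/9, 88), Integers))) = ProductSet({-22/3, 4/51, 9/5, E}, {-22/3, 4/51, 9/5, 36/5, E})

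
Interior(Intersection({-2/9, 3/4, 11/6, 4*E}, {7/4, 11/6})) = EmptySet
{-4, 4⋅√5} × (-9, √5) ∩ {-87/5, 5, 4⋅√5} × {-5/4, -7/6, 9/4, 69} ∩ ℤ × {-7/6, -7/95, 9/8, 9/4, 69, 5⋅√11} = ∅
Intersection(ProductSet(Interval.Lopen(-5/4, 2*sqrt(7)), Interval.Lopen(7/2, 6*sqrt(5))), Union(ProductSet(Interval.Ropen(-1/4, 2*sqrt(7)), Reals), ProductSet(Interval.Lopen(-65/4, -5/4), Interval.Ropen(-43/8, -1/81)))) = ProductSet(Interval.Ropen(-1/4, 2*sqrt(7)), Interval.Lopen(7/2, 6*sqrt(5)))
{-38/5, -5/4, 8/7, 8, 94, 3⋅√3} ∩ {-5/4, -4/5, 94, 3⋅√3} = {-5/4, 94, 3⋅√3}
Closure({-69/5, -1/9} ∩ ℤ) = ∅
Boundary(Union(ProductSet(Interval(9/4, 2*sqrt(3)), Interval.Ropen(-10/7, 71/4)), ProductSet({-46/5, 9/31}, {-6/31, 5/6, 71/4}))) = Union(ProductSet({-46/5, 9/31}, {-6/31, 5/6, 71/4}), ProductSet({9/4, 2*sqrt(3)}, Interval(-10/7, 71/4)), ProductSet(Interval(9/4, 2*sqrt(3)), {-10/7, 71/4}))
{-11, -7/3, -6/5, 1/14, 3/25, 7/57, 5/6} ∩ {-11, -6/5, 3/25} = {-11, -6/5, 3/25}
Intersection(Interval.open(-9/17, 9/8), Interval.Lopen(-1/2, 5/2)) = Interval.open(-1/2, 9/8)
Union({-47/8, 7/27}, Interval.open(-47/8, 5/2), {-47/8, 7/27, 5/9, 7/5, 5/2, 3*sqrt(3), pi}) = Union({3*sqrt(3), pi}, Interval(-47/8, 5/2))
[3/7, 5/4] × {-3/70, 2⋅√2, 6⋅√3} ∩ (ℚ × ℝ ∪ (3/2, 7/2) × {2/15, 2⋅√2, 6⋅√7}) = (ℚ ∩ [3/7, 5/4]) × {-3/70, 2⋅√2, 6⋅√3}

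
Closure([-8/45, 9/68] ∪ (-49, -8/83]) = [-49, 9/68]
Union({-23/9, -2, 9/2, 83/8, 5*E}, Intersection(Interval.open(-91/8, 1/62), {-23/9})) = {-23/9, -2, 9/2, 83/8, 5*E}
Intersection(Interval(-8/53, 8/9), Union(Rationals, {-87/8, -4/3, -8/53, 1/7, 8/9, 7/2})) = Intersection(Interval(-8/53, 8/9), Rationals)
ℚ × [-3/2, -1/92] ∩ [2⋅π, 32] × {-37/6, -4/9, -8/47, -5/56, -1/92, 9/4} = (ℚ ∩ [2⋅π, 32]) × {-4/9, -8/47, -5/56, -1/92}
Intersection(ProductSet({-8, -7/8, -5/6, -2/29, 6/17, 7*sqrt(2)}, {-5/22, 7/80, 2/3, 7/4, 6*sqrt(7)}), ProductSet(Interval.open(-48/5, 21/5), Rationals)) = ProductSet({-8, -7/8, -5/6, -2/29, 6/17}, {-5/22, 7/80, 2/3, 7/4})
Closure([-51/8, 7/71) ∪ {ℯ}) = [-51/8, 7/71] ∪ {ℯ}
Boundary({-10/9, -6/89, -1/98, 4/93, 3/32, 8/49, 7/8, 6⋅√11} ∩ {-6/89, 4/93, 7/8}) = {-6/89, 4/93, 7/8}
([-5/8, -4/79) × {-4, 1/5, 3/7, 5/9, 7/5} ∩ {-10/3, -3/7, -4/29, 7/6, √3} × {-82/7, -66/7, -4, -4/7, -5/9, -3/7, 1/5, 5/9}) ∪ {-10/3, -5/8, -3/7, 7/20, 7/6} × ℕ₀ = ({-3/7, -4/29} × {-4, 1/5, 5/9}) ∪ ({-10/3, -5/8, -3/7, 7/20, 7/6} × ℕ₀)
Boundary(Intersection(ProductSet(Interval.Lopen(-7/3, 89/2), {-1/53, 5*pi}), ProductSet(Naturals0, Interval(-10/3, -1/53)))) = ProductSet(Range(0, 45, 1), {-1/53})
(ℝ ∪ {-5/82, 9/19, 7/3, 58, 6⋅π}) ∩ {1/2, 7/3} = {1/2, 7/3}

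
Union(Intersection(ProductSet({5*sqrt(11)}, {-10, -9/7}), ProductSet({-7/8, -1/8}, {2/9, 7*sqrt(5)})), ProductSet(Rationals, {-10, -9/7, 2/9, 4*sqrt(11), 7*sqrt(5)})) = ProductSet(Rationals, {-10, -9/7, 2/9, 4*sqrt(11), 7*sqrt(5)})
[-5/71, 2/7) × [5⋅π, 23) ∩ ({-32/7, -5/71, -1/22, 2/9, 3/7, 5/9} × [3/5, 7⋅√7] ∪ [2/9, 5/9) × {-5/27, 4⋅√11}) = {-5/71, -1/22, 2/9} × [5⋅π, 7⋅√7]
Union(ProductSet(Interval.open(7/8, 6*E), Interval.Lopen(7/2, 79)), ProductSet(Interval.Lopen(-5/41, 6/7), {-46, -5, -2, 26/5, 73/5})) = Union(ProductSet(Interval.Lopen(-5/41, 6/7), {-46, -5, -2, 26/5, 73/5}), ProductSet(Interval.open(7/8, 6*E), Interval.Lopen(7/2, 79)))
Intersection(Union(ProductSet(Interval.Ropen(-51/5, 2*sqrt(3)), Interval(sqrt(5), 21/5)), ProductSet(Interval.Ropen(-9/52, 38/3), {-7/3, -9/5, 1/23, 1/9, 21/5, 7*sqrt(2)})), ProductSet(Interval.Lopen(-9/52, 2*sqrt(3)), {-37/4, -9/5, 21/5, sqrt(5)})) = Union(ProductSet(Interval.Lopen(-9/52, 2*sqrt(3)), {-9/5, 21/5}), ProductSet(Interval.open(-9/52, 2*sqrt(3)), {21/5, sqrt(5)}))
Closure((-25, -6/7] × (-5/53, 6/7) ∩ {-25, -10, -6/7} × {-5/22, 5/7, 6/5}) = {-10, -6/7} × {5/7}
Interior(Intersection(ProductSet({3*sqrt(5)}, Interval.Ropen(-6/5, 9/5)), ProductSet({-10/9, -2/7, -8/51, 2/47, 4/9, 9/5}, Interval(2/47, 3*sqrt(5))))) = EmptySet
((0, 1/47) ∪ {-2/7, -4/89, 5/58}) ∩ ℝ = {-2/7, -4/89, 5/58} ∪ (0, 1/47)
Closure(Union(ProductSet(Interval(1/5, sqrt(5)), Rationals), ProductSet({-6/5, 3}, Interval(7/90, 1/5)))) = Union(ProductSet({-6/5, 3}, Interval(7/90, 1/5)), ProductSet(Interval(1/5, sqrt(5)), Reals))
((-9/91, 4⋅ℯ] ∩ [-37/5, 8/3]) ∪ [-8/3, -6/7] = [-8/3, -6/7] ∪ (-9/91, 8/3]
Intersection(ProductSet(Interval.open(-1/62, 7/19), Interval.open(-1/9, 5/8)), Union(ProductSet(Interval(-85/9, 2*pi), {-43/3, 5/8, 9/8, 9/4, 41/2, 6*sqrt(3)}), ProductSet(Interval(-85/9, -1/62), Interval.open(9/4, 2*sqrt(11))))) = EmptySet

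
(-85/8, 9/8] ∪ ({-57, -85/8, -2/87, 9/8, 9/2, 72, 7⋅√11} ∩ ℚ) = {-57, 9/2, 72} ∪ [-85/8, 9/8]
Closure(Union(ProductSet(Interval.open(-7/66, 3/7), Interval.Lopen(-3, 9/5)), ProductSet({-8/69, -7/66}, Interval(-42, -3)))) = Union(ProductSet({-8/69, -7/66}, Interval(-42, -3)), ProductSet({-7/66, 3/7}, Interval(-3, 9/5)), ProductSet(Interval(-7/66, 3/7), {-3, 9/5}), ProductSet(Interval.open(-7/66, 3/7), Interval.Lopen(-3, 9/5)))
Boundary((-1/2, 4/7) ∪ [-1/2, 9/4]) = {-1/2, 9/4}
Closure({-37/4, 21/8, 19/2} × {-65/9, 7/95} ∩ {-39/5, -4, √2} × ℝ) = ∅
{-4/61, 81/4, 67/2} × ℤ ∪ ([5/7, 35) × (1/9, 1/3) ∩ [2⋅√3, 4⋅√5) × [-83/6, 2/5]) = ({-4/61, 81/4, 67/2} × ℤ) ∪ ([2⋅√3, 4⋅√5) × (1/9, 1/3))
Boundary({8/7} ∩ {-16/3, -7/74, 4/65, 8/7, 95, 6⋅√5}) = {8/7}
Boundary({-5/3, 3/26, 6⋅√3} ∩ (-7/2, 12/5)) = {-5/3, 3/26}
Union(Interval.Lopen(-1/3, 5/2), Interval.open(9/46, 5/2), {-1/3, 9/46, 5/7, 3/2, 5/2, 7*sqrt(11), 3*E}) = Union({7*sqrt(11), 3*E}, Interval(-1/3, 5/2))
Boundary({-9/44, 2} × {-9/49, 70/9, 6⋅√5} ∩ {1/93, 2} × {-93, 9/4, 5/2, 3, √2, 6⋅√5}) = {2} × {6⋅√5}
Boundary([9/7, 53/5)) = {9/7, 53/5}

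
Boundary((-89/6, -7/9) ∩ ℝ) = {-89/6, -7/9}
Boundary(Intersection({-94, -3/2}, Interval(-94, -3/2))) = {-94, -3/2}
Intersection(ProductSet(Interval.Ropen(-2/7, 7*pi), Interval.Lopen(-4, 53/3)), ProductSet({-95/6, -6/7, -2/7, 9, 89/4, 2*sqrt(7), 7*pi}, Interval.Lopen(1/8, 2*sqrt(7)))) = ProductSet({-2/7, 9, 2*sqrt(7)}, Interval.Lopen(1/8, 2*sqrt(7)))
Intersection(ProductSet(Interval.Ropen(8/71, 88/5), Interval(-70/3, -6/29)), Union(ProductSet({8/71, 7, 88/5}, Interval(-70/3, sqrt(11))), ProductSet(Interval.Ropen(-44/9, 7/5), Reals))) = ProductSet(Union({7}, Interval.Ropen(8/71, 7/5)), Interval(-70/3, -6/29))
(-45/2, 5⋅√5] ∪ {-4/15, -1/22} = (-45/2, 5⋅√5]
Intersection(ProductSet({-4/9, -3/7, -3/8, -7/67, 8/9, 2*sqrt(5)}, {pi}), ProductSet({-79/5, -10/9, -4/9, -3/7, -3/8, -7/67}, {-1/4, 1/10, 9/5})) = EmptySet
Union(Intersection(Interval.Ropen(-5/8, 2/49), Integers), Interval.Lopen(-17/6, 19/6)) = Union(Interval.Lopen(-17/6, 19/6), Range(0, 1, 1))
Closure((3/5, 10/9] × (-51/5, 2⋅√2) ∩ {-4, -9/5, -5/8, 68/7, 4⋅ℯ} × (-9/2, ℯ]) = ∅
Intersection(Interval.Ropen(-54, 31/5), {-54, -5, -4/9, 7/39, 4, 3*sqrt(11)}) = {-54, -5, -4/9, 7/39, 4}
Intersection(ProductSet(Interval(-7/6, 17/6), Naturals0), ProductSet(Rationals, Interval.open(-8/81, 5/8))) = ProductSet(Intersection(Interval(-7/6, 17/6), Rationals), Range(0, 1, 1))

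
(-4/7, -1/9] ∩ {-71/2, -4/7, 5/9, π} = ∅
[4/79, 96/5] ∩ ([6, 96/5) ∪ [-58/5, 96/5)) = [4/79, 96/5)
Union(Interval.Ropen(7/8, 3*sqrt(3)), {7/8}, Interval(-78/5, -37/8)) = Union(Interval(-78/5, -37/8), Interval.Ropen(7/8, 3*sqrt(3)))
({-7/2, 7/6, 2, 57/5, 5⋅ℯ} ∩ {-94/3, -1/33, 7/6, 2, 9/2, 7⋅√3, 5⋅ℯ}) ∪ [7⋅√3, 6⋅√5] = {7/6, 2, 5⋅ℯ} ∪ [7⋅√3, 6⋅√5]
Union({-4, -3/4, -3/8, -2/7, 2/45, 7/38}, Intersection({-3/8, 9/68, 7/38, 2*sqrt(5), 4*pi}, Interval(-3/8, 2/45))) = {-4, -3/4, -3/8, -2/7, 2/45, 7/38}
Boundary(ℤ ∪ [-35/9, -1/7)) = {-35/9, -1/7} ∪ (ℤ \ (-35/9, -1/7))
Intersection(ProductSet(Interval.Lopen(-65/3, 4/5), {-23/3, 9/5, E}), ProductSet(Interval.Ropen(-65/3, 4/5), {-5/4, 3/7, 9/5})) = ProductSet(Interval.open(-65/3, 4/5), {9/5})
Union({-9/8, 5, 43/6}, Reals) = Reals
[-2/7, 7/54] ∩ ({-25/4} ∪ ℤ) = {0}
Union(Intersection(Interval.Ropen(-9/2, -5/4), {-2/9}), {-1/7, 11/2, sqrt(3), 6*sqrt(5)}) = {-1/7, 11/2, sqrt(3), 6*sqrt(5)}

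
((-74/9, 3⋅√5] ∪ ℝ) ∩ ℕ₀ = ℕ₀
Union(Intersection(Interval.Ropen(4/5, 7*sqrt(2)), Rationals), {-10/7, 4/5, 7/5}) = Union({-10/7}, Intersection(Interval.Ropen(4/5, 7*sqrt(2)), Rationals))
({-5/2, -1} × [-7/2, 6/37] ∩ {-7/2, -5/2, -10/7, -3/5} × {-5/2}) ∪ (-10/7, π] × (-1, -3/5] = ({-5/2} × {-5/2}) ∪ ((-10/7, π] × (-1, -3/5])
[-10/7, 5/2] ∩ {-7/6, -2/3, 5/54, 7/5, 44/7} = {-7/6, -2/3, 5/54, 7/5}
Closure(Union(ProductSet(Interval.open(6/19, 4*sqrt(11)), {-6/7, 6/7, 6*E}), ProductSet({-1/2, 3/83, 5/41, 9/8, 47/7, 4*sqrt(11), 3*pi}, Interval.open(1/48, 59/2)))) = Union(ProductSet({-1/2, 3/83, 5/41, 9/8, 47/7, 4*sqrt(11), 3*pi}, Interval(1/48, 59/2)), ProductSet(Interval(6/19, 4*sqrt(11)), {-6/7, 6/7, 6*E}))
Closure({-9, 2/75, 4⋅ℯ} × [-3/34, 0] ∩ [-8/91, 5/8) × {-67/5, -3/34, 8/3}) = {2/75} × {-3/34}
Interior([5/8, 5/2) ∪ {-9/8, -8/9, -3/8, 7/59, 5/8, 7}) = (5/8, 5/2)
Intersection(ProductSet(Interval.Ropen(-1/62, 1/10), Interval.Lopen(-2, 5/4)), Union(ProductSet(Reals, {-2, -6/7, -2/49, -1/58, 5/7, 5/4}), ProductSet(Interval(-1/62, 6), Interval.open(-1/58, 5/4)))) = ProductSet(Interval.Ropen(-1/62, 1/10), Union({-6/7, -2/49}, Interval(-1/58, 5/4)))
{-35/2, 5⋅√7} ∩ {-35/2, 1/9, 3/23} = {-35/2}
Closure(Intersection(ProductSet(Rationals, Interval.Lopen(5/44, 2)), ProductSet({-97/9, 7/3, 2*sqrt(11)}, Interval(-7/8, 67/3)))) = ProductSet({-97/9, 7/3}, Interval(5/44, 2))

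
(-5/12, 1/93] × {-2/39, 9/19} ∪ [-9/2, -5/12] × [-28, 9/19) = ((-5/12, 1/93] × {-2/39, 9/19}) ∪ ([-9/2, -5/12] × [-28, 9/19))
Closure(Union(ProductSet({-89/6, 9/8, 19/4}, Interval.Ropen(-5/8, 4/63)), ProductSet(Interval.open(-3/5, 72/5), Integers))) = Union(ProductSet({-89/6, 9/8, 19/4}, Interval(-5/8, 4/63)), ProductSet(Interval(-3/5, 72/5), Integers))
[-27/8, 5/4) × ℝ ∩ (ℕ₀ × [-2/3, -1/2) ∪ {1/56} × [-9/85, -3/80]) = ({1/56} × [-9/85, -3/80]) ∪ ({0, 1} × [-2/3, -1/2))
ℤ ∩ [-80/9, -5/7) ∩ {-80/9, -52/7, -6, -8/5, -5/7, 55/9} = {-6}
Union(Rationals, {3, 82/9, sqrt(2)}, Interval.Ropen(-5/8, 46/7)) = Union(Interval(-5/8, 46/7), Rationals)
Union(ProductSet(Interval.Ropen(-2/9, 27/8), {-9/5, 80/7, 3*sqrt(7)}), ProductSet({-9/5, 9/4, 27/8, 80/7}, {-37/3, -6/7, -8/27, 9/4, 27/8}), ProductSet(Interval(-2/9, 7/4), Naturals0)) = Union(ProductSet({-9/5, 9/4, 27/8, 80/7}, {-37/3, -6/7, -8/27, 9/4, 27/8}), ProductSet(Interval(-2/9, 7/4), Naturals0), ProductSet(Interval.Ropen(-2/9, 27/8), {-9/5, 80/7, 3*sqrt(7)}))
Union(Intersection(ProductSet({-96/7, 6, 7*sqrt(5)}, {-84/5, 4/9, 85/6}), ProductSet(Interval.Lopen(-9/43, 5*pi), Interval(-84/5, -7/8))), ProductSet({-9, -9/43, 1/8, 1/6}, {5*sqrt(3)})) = Union(ProductSet({6, 7*sqrt(5)}, {-84/5}), ProductSet({-9, -9/43, 1/8, 1/6}, {5*sqrt(3)}))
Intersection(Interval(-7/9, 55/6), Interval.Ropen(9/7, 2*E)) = Interval.Ropen(9/7, 2*E)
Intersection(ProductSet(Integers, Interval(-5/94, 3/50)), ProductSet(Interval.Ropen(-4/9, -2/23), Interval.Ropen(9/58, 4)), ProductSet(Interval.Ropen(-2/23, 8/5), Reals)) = EmptySet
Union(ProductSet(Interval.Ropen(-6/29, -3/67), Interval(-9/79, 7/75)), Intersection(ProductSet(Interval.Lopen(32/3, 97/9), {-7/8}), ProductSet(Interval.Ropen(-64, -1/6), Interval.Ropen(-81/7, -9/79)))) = ProductSet(Interval.Ropen(-6/29, -3/67), Interval(-9/79, 7/75))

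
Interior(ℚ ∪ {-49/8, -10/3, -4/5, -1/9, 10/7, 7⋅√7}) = ∅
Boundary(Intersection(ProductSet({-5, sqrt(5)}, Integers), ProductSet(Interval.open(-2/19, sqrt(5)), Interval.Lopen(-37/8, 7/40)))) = EmptySet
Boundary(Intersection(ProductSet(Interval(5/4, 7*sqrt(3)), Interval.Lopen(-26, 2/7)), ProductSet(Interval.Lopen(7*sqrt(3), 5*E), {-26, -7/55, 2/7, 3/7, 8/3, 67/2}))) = EmptySet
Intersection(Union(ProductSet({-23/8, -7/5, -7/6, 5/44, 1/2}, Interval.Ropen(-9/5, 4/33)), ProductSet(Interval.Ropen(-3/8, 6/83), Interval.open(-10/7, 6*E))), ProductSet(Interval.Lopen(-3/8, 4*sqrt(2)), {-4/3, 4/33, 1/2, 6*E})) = Union(ProductSet({5/44, 1/2}, {-4/3}), ProductSet(Interval.open(-3/8, 6/83), {-4/3, 4/33, 1/2}))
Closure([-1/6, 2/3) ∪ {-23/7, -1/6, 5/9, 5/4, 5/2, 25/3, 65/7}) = {-23/7, 5/4, 5/2, 25/3, 65/7} ∪ [-1/6, 2/3]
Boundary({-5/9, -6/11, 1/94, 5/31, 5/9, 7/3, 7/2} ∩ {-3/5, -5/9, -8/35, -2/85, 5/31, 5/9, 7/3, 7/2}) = {-5/9, 5/31, 5/9, 7/3, 7/2}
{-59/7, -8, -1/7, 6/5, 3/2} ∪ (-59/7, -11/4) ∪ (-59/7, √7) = [-59/7, √7)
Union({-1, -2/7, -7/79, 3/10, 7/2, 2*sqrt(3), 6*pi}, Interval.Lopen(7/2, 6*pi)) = Union({-1, -2/7, -7/79, 3/10, 2*sqrt(3)}, Interval(7/2, 6*pi))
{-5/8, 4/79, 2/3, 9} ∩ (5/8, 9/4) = {2/3}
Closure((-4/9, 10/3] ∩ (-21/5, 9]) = [-4/9, 10/3]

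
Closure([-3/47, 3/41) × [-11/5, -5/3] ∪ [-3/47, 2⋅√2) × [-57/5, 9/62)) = ({-3/47, 2⋅√2} × [-57/5, 9/62]) ∪ ([-3/47, 2⋅√2] × {-57/5, 9/62}) ∪ ([-3/47, 2⋅√2) × [-57/5, 9/62))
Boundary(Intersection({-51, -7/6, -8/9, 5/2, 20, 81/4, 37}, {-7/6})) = {-7/6}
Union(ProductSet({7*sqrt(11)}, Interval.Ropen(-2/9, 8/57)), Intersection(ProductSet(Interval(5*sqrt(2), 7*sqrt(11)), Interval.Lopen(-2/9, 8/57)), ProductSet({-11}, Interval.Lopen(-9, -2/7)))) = ProductSet({7*sqrt(11)}, Interval.Ropen(-2/9, 8/57))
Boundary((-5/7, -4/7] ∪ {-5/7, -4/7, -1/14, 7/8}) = {-5/7, -4/7, -1/14, 7/8}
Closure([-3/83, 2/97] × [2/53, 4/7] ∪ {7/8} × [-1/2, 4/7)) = ({7/8} × [-1/2, 4/7]) ∪ ([-3/83, 2/97] × [2/53, 4/7])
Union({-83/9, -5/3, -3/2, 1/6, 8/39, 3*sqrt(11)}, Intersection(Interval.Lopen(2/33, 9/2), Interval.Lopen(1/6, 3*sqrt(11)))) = Union({-83/9, -5/3, -3/2, 3*sqrt(11)}, Interval(1/6, 9/2))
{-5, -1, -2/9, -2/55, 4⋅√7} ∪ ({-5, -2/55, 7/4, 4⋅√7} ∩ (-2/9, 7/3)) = {-5, -1, -2/9, -2/55, 7/4, 4⋅√7}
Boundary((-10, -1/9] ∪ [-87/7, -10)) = {-87/7, -10, -1/9}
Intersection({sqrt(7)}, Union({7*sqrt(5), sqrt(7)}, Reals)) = {sqrt(7)}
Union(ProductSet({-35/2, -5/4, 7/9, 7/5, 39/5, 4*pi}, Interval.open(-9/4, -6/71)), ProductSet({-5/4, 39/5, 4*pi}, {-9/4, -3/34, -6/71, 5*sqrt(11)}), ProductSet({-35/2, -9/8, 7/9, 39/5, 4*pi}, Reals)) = Union(ProductSet({-5/4, 39/5, 4*pi}, {-9/4, -3/34, -6/71, 5*sqrt(11)}), ProductSet({-35/2, -9/8, 7/9, 39/5, 4*pi}, Reals), ProductSet({-35/2, -5/4, 7/9, 7/5, 39/5, 4*pi}, Interval.open(-9/4, -6/71)))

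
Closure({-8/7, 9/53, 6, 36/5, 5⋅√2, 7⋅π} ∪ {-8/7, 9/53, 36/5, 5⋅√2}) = {-8/7, 9/53, 6, 36/5, 5⋅√2, 7⋅π}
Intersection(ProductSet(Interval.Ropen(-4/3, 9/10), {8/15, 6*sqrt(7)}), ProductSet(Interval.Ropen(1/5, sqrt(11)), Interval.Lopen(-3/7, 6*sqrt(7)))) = ProductSet(Interval.Ropen(1/5, 9/10), {8/15, 6*sqrt(7)})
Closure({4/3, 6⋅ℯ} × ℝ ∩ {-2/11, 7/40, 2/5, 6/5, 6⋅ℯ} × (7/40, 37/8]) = {6⋅ℯ} × [7/40, 37/8]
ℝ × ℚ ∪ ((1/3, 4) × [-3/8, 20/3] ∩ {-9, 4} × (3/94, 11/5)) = ℝ × ℚ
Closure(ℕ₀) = ℕ₀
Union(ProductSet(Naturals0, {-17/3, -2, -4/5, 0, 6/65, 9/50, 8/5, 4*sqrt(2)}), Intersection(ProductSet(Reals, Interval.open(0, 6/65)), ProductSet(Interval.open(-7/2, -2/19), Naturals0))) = ProductSet(Naturals0, {-17/3, -2, -4/5, 0, 6/65, 9/50, 8/5, 4*sqrt(2)})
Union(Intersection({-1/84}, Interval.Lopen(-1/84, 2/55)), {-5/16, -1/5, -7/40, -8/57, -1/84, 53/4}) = {-5/16, -1/5, -7/40, -8/57, -1/84, 53/4}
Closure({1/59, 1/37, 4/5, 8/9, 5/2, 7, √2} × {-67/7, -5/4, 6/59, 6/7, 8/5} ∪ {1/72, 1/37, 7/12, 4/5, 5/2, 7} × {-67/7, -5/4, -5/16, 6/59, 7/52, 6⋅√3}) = ({1/59, 1/37, 4/5, 8/9, 5/2, 7, √2} × {-67/7, -5/4, 6/59, 6/7, 8/5}) ∪ ({1/72, 1/37, 7/12, 4/5, 5/2, 7} × {-67/7, -5/4, -5/16, 6/59, 7/52, 6⋅√3})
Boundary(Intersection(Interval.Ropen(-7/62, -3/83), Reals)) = {-7/62, -3/83}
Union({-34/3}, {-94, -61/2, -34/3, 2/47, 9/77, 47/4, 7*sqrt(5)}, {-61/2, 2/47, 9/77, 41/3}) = {-94, -61/2, -34/3, 2/47, 9/77, 47/4, 41/3, 7*sqrt(5)}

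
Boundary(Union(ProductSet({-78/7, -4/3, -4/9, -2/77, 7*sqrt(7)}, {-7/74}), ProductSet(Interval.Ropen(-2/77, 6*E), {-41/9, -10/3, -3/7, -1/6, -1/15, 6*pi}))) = Union(ProductSet({-78/7, -4/3, -4/9, -2/77, 7*sqrt(7)}, {-7/74}), ProductSet(Interval(-2/77, 6*E), {-41/9, -10/3, -3/7, -1/6, -1/15, 6*pi}))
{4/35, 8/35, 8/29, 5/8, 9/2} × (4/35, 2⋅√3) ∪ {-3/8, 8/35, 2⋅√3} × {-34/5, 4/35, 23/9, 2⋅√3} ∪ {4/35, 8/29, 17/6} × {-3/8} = ({4/35, 8/29, 17/6} × {-3/8}) ∪ ({4/35, 8/35, 8/29, 5/8, 9/2} × (4/35, 2⋅√3)) ∪ ({-3/8, 8/35, 2⋅√3} × {-34/5, 4/35, 23/9, 2⋅√3})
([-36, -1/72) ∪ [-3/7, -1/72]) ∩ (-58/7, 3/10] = (-58/7, -1/72]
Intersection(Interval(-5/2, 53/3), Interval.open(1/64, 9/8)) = Interval.open(1/64, 9/8)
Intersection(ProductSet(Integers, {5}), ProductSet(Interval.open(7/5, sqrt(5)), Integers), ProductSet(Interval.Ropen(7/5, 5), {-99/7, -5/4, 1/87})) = EmptySet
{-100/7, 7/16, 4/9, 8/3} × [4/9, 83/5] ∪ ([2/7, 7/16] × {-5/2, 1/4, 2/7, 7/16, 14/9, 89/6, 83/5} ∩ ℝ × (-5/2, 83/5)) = ({-100/7, 7/16, 4/9, 8/3} × [4/9, 83/5]) ∪ ([2/7, 7/16] × {1/4, 2/7, 7/16, 14/9, 89/6})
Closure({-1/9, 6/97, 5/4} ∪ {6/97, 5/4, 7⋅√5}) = {-1/9, 6/97, 5/4, 7⋅√5}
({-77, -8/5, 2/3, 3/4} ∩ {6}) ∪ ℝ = ℝ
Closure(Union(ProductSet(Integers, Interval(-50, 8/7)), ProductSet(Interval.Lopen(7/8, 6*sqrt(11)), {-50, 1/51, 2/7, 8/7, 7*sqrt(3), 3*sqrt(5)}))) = Union(ProductSet(Integers, Interval(-50, 8/7)), ProductSet(Interval(7/8, 6*sqrt(11)), {-50, 1/51, 2/7, 8/7, 7*sqrt(3), 3*sqrt(5)}))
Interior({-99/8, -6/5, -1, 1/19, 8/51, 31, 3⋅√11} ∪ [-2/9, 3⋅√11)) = (-2/9, 3⋅√11)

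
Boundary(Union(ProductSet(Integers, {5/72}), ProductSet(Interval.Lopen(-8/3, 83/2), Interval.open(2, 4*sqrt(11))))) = Union(ProductSet({-8/3, 83/2}, Interval(2, 4*sqrt(11))), ProductSet(Integers, {5/72}), ProductSet(Interval(-8/3, 83/2), {2, 4*sqrt(11)}))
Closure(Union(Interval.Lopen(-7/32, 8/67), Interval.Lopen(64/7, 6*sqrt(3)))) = Union(Interval(-7/32, 8/67), Interval(64/7, 6*sqrt(3)))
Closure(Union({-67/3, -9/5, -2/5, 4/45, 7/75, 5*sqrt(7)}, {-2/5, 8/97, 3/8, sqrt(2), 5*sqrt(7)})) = {-67/3, -9/5, -2/5, 8/97, 4/45, 7/75, 3/8, sqrt(2), 5*sqrt(7)}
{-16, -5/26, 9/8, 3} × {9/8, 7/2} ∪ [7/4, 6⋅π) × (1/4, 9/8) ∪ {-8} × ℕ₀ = ({-8} × ℕ₀) ∪ ({-16, -5/26, 9/8, 3} × {9/8, 7/2}) ∪ ([7/4, 6⋅π) × (1/4, 9/8))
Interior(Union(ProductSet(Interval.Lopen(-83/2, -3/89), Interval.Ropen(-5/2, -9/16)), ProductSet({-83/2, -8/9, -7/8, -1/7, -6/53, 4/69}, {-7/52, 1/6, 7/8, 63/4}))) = ProductSet(Interval.open(-83/2, -3/89), Interval.open(-5/2, -9/16))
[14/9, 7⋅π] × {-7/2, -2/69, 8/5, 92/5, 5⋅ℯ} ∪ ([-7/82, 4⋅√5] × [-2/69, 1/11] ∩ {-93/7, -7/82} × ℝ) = ({-7/82} × [-2/69, 1/11]) ∪ ([14/9, 7⋅π] × {-7/2, -2/69, 8/5, 92/5, 5⋅ℯ})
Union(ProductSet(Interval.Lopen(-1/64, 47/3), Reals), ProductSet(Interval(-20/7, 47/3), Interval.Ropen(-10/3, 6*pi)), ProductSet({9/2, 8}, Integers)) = Union(ProductSet(Interval(-20/7, 47/3), Interval.Ropen(-10/3, 6*pi)), ProductSet(Interval.Lopen(-1/64, 47/3), Reals))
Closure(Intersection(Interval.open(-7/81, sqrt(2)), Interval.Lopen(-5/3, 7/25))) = Interval(-7/81, 7/25)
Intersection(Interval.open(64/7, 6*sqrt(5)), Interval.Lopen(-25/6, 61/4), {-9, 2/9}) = EmptySet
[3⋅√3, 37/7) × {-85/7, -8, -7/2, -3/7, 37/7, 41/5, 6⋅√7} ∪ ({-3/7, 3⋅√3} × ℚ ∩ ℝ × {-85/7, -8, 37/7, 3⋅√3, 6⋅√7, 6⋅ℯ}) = ({-3/7, 3⋅√3} × {-85/7, -8, 37/7}) ∪ ([3⋅√3, 37/7) × {-85/7, -8, -7/2, -3/7, 37/7, 41/5, 6⋅√7})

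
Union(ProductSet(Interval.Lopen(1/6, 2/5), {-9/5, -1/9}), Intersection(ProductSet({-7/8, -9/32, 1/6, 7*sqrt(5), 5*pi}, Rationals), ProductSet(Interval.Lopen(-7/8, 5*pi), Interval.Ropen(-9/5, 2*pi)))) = Union(ProductSet({-9/32, 1/6, 7*sqrt(5), 5*pi}, Intersection(Interval.Ropen(-9/5, 2*pi), Rationals)), ProductSet(Interval.Lopen(1/6, 2/5), {-9/5, -1/9}))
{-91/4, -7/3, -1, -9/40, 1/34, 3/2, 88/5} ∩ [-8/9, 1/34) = {-9/40}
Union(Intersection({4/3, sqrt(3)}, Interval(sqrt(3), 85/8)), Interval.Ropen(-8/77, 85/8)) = Interval.Ropen(-8/77, 85/8)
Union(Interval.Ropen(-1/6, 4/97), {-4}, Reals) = Interval(-oo, oo)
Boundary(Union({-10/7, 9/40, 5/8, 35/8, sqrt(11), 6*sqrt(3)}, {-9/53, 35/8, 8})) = {-10/7, -9/53, 9/40, 5/8, 35/8, 8, sqrt(11), 6*sqrt(3)}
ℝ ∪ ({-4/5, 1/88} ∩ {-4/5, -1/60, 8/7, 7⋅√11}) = ℝ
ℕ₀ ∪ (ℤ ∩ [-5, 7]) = {-5, -4, …, 7} ∪ ℕ₀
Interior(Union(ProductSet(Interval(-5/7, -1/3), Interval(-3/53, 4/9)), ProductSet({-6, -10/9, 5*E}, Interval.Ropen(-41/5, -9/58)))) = ProductSet(Interval.open(-5/7, -1/3), Interval.open(-3/53, 4/9))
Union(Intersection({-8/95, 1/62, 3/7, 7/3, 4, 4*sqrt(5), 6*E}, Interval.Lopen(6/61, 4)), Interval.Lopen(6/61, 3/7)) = Union({7/3, 4}, Interval.Lopen(6/61, 3/7))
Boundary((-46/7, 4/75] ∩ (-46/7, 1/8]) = {-46/7, 4/75}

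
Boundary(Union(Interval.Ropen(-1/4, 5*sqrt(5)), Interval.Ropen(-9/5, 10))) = {-9/5, 5*sqrt(5)}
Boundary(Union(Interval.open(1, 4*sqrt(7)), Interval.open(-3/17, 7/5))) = {-3/17, 4*sqrt(7)}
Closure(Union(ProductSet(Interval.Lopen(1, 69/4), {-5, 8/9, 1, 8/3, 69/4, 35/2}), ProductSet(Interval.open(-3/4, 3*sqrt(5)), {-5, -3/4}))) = Union(ProductSet(Interval(-3/4, 3*sqrt(5)), {-5, -3/4}), ProductSet(Interval(1, 69/4), {-5, 8/9, 1, 8/3, 69/4, 35/2}))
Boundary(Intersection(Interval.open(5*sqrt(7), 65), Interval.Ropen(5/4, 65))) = {65, 5*sqrt(7)}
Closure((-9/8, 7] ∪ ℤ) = ℤ ∪ [-9/8, 7]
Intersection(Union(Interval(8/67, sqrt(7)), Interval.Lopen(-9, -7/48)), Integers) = Union(Range(-8, 0, 1), Range(1, 3, 1))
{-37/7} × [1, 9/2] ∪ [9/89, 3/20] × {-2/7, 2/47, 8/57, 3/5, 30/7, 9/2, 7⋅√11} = ({-37/7} × [1, 9/2]) ∪ ([9/89, 3/20] × {-2/7, 2/47, 8/57, 3/5, 30/7, 9/2, 7⋅√11})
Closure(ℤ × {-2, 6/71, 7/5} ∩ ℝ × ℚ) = ℤ × {-2, 6/71, 7/5}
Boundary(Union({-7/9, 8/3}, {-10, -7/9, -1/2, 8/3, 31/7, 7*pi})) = {-10, -7/9, -1/2, 8/3, 31/7, 7*pi}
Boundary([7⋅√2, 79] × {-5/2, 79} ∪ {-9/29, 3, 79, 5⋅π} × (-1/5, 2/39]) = ({-9/29, 3, 79, 5⋅π} × [-1/5, 2/39]) ∪ ([7⋅√2, 79] × {-5/2, 79})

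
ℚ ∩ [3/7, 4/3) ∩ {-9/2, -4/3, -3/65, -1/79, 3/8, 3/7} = {3/7}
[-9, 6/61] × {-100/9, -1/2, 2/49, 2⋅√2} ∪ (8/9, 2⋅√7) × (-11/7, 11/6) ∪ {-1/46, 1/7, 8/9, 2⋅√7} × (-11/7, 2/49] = ({-1/46, 1/7, 8/9, 2⋅√7} × (-11/7, 2/49]) ∪ ([-9, 6/61] × {-100/9, -1/2, 2/49, 2⋅√2}) ∪ ((8/9, 2⋅√7) × (-11/7, 11/6))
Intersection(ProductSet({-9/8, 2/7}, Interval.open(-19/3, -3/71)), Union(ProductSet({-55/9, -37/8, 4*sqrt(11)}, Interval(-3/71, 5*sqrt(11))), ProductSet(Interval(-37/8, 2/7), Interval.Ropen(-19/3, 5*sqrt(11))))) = ProductSet({-9/8, 2/7}, Interval.open(-19/3, -3/71))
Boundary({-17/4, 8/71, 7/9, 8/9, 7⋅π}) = {-17/4, 8/71, 7/9, 8/9, 7⋅π}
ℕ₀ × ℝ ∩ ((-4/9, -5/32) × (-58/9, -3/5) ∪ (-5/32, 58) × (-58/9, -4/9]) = {0, 1, …, 57} × (-58/9, -4/9]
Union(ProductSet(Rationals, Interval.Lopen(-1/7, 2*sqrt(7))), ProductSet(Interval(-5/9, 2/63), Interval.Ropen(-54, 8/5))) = Union(ProductSet(Interval(-5/9, 2/63), Interval.Ropen(-54, 8/5)), ProductSet(Rationals, Interval.Lopen(-1/7, 2*sqrt(7))))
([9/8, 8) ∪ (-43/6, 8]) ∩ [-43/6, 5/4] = (-43/6, 5/4]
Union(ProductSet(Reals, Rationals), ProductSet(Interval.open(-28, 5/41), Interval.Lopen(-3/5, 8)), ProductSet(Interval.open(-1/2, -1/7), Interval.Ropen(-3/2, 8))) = Union(ProductSet(Interval.open(-28, 5/41), Interval.Lopen(-3/5, 8)), ProductSet(Interval.open(-1/2, -1/7), Interval.Ropen(-3/2, 8)), ProductSet(Reals, Rationals))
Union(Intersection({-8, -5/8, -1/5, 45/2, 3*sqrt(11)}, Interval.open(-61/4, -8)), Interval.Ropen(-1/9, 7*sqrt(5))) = Interval.Ropen(-1/9, 7*sqrt(5))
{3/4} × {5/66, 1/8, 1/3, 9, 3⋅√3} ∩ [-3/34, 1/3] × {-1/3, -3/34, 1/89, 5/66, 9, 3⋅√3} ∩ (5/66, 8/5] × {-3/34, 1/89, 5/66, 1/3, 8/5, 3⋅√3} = ∅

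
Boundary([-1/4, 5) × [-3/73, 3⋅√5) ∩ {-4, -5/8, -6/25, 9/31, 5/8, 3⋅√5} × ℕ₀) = {-6/25, 9/31, 5/8} × {0, 1, …, 6}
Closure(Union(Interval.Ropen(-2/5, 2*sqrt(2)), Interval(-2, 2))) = Interval(-2, 2*sqrt(2))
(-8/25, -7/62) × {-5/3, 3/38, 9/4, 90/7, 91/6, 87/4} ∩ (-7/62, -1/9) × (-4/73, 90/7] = ∅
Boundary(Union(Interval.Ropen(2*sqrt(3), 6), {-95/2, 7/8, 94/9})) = {-95/2, 7/8, 6, 94/9, 2*sqrt(3)}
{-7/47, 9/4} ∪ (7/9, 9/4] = {-7/47} ∪ (7/9, 9/4]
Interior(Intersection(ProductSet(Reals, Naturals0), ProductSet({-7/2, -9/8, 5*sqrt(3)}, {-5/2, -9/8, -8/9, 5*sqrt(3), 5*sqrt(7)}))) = EmptySet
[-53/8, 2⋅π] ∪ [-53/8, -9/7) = [-53/8, 2⋅π]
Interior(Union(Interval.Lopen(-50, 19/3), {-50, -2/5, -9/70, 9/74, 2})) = Interval.open(-50, 19/3)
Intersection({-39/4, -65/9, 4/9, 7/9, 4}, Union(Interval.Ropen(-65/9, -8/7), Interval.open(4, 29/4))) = {-65/9}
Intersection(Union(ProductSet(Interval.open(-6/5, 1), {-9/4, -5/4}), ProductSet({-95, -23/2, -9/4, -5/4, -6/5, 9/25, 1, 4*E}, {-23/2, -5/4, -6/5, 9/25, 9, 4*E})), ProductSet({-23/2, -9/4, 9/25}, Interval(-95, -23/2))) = ProductSet({-23/2, -9/4, 9/25}, {-23/2})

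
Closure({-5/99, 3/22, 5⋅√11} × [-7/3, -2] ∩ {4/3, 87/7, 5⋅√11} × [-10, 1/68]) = {5⋅√11} × [-7/3, -2]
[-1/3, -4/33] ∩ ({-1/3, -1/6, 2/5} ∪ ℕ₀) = {-1/3, -1/6}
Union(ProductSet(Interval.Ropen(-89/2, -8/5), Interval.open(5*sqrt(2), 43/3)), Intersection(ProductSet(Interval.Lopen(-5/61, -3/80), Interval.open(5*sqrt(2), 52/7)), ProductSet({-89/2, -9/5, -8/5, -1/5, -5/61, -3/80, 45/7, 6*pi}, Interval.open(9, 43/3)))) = ProductSet(Interval.Ropen(-89/2, -8/5), Interval.open(5*sqrt(2), 43/3))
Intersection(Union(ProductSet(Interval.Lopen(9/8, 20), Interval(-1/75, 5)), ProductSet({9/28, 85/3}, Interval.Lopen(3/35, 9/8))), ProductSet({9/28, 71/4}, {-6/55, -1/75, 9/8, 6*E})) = Union(ProductSet({9/28}, {9/8}), ProductSet({71/4}, {-1/75, 9/8}))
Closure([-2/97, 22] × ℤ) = [-2/97, 22] × ℤ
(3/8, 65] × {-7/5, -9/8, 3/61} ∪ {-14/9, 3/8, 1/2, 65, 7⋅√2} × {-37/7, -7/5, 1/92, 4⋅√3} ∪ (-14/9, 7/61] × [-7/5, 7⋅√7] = ((3/8, 65] × {-7/5, -9/8, 3/61}) ∪ ((-14/9, 7/61] × [-7/5, 7⋅√7]) ∪ ({-14/9, 3/8, 1/2, 65, 7⋅√2} × {-37/7, -7/5, 1/92, 4⋅√3})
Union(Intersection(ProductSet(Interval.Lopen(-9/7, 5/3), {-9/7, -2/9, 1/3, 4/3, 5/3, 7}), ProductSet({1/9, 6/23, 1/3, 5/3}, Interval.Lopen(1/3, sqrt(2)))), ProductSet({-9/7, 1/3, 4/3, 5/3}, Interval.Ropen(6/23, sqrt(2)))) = Union(ProductSet({-9/7, 1/3, 4/3, 5/3}, Interval.Ropen(6/23, sqrt(2))), ProductSet({1/9, 6/23, 1/3, 5/3}, {4/3}))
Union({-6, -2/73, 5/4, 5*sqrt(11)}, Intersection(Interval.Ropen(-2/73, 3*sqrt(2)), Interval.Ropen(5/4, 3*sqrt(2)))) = Union({-6, -2/73, 5*sqrt(11)}, Interval.Ropen(5/4, 3*sqrt(2)))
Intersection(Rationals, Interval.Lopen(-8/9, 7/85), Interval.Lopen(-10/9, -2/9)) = Intersection(Interval.Lopen(-8/9, -2/9), Rationals)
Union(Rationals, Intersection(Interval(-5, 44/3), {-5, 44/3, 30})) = Rationals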